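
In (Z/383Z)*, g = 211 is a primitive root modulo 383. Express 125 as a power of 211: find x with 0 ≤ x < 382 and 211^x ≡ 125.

Baby-step giant-step with m = ceil(sqrt(382)) = 20.
Baby table (211^j mod 383 for j=0..19):
  0:1  1:211  2:93  3:90  4:223  5:327  6:57  7:154
  8:322  9:151  10:72  11:255  12:185  13:352  14:353  15:181
  16:274  17:364  18:204  19:148
Giant step factor: 211^(-20) ≡ 71 (mod 383).
Scan 125·71^i mod 383 for i = 0, 1, …:
  i=0: 125   i=1: 66   i=2: 90
Match at i=2, j=3: x = 2·20 + 3 = 43.

43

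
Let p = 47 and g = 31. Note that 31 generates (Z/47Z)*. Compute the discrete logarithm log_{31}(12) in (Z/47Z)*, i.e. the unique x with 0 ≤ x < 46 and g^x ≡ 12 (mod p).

Baby-step giant-step with m = ceil(sqrt(46)) = 7.
Baby table (31^j mod 47 for j=0..6):
  0:1  1:31  2:21  3:40  4:18  5:41  6:2
Giant step factor: 31^(-7) ≡ 22 (mod 47).
Scan 12·22^i mod 47 for i = 0, 1, …:
  i=0: 12   i=1: 29   i=2: 27   i=3: 30
  i=4: 2
Match at i=4, j=6: x = 4·7 + 6 = 34.

34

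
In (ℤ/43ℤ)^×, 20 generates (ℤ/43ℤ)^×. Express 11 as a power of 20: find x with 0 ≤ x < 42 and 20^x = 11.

Baby-step giant-step with m = ceil(sqrt(42)) = 7.
Baby table (20^j mod 43 for j=0..6):
  0:1  1:20  2:13  3:2  4:40  5:26  6:4
Giant step factor: 20^(-7) ≡ 7 (mod 43).
Scan 11·7^i mod 43 for i = 0, 1, …:
  i=0: 11   i=1: 34   i=2: 23   i=3: 32
  i=4: 9   i=5: 20
Match at i=5, j=1: x = 5·7 + 1 = 36.

36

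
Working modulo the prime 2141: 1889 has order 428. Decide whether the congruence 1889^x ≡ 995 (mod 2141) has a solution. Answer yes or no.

yes

995 ∈ ⟨1889⟩ iff 995^428 ≡ 1 (mod 2141), since |⟨1889⟩| = 428.
995^428 mod 2141 = 1.
Since 1 = 1, 995 lies in the subgroup.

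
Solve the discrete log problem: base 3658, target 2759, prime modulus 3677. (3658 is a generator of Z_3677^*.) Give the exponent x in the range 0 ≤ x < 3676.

515

Baby-step giant-step with m = ceil(sqrt(3676)) = 61.
Baby table (3658^j mod 3677 for j=0..60):
  0:1  1:3658  2:361  3:495  4:1626  5:2199  6:2343  7:3284
  8:113  9:1530  10:346  11:780  12:3565  13:2128  14:15  15:3392
  16:1738  17:71  18:2328  19:3569  20:2052  21:1459  22:1695  23:888
  24:1513  25:669  26:1997  27:2504  28:225  29:3079  30:331  31:1065
  32:1827  33:2057  34:1364  35:3500  36:3363  37:2289  38:633  39:2681
  40:539  41:790  42:3375  43:2061  44:1288  45:1267  46:1666  47:1439
  48:2075  49:1022  50:2644  51:1242  52:2141  53:3445  54:731  55:819
  56:2824  57:1499  58:935  59:620  60:2928
Giant step factor: 3658^(-61) ≡ 2513 (mod 3677).
Scan 2759·2513^i mod 3677 for i = 0, 1, …:
  i=0: 2759   i=1: 2222   i=2: 2200   i=3: 2069
  i=4: 119   i=5: 1210   i=6: 3528   i=7: 617
  i=8: 2504
Match at i=8, j=27: x = 8·61 + 27 = 515.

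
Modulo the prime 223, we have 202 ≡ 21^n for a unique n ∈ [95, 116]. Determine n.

112

Compute 21^95 mod 223 = 22, then multiply by 21 repeatedly:
  21^95=22  21^96=16  21^97=113  21^98=143  21^99=104
  21^100=177  21^101=149  21^102=7  21^103=147  21^104=188
  21^105=157  21^106=175  21^107=107  21^108=17  21^109=134
  21^110=138  21^111=222  21^112=202
Found 202 at exponent 112.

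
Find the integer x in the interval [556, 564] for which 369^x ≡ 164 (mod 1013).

Compute 369^556 mod 1013 = 113, then multiply by 369 repeatedly:
  369^556=113  369^557=164
Found 164 at exponent 557.

557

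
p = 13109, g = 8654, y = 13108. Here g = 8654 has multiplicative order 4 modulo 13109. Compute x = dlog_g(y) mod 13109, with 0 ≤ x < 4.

2

Successive powers of 8654 modulo 13109:
  8654^0=1  8654^1=8654  8654^2=13108
So 8654^2 ≡ 13108 (mod 13109), giving x = 2.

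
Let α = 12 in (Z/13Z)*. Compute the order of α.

2

The order of 12 must divide p − 1 = 12 = 2^2 · 3.
Divisors: 1, 2, 3, 4, 6, 12.
Check each in increasing order: 12^1 ≡ 12;  12^2 ≡ 1.
Smallest exponent giving 1 is 2.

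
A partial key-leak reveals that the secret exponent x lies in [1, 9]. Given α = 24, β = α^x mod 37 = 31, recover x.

Compute 24^1 mod 37 = 24, then multiply by 24 repeatedly:
  24^1=24  24^2=21  24^3=23  24^4=34  24^5=2
  24^6=11  24^7=5  24^8=9  24^9=31
Found 31 at exponent 9.

9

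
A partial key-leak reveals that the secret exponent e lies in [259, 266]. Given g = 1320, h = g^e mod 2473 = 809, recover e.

Compute 1320^259 mod 2473 = 1952, then multiply by 1320 repeatedly:
  1320^259=1952  1320^260=2247  1320^261=913  1320^262=809
Found 809 at exponent 262.

262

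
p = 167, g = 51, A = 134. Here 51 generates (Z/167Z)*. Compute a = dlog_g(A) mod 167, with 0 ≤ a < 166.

Baby-step giant-step with m = ceil(sqrt(166)) = 13.
Baby table (51^j mod 167 for j=0..12):
  0:1  1:51  2:96  3:53  4:31  5:78  6:137  7:140
  8:126  9:80  10:72  11:165  12:65
Giant step factor: 51^(-13) ≡ 20 (mod 167).
Scan 134·20^i mod 167 for i = 0, 1, …:
  i=0: 134   i=1: 8   i=2: 160   i=3: 27
  i=4: 39   i=5: 112   i=6: 69   i=7: 44
  i=8: 45   i=9: 65
Match at i=9, j=12: a = 9·13 + 12 = 129.

129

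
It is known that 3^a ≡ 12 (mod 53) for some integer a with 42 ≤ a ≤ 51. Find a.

47

Compute 3^42 mod 53 = 38, then multiply by 3 repeatedly:
  3^42=38  3^43=8  3^44=24  3^45=19  3^46=4
  3^47=12
Found 12 at exponent 47.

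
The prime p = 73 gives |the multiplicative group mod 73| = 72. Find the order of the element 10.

8

The order of 10 must divide p − 1 = 72 = 2^3 · 3^2.
Divisors: 1, 2, 3, 4, 6, 8, 9, 12, 18, 24, 36, 72.
Check each in increasing order: 10^1 ≡ 10;  10^2 ≡ 27;  10^3 ≡ 51;  10^4 ≡ 72;  10^6 ≡ 46;  10^8 ≡ 1.
Smallest exponent giving 1 is 8.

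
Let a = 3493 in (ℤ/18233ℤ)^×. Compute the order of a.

2279

The order of 3493 must divide p − 1 = 18232 = 2^3 · 43 · 53.
Divisors: 1, 2, 4, 8, 43, 53, 86, 106, 172, 212, 344, 424, 2279, 4558, 9116, 18232.
Check each in increasing order: 3493^1 ≡ 3493;  3493^2 ≡ 3172;  3493^4 ≡ 15201;  3493^8 ≡ 3592;  3493^43 ≡ 12416;  3493^53 ≡ 10675;  3493^86 ≡ 15274;  3493^106 ≡ 17608;  3493^172 ≡ 3841;  3493^212 ≡ 7732;  3493^344 ≡ 2784;  3493^424 ≡ 16050;  3493^2279 ≡ 1.
Smallest exponent giving 1 is 2279.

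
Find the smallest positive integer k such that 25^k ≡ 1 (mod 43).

21

The order of 25 must divide p − 1 = 42 = 2 · 3 · 7.
Divisors: 1, 2, 3, 6, 7, 14, 21, 42.
Check each in increasing order: 25^1 ≡ 25;  25^2 ≡ 23;  25^3 ≡ 16;  25^6 ≡ 41;  25^7 ≡ 36;  25^14 ≡ 6;  25^21 ≡ 1.
Smallest exponent giving 1 is 21.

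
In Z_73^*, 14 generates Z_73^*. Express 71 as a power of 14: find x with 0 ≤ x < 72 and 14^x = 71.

Baby-step giant-step with m = ceil(sqrt(72)) = 9.
Baby table (14^j mod 73 for j=0..8):
  0:1  1:14  2:50  3:43  4:18  5:33  6:24  7:44
  8:32
Giant step factor: 14^(-9) ≡ 22 (mod 73).
Scan 71·22^i mod 73 for i = 0, 1, …:
  i=0: 71   i=1: 29   i=2: 54   i=3: 20
  i=4: 2   i=5: 44
Match at i=5, j=7: x = 5·9 + 7 = 52.

52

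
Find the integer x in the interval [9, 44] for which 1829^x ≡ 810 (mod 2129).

32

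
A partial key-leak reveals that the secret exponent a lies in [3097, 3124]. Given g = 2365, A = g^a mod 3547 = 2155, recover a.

3100

Compute 2365^3097 mod 3547 = 1433, then multiply by 2365 repeatedly:
  2365^3097=1433  2365^3098=1660  2365^3099=2918  2365^3100=2155
Found 2155 at exponent 3100.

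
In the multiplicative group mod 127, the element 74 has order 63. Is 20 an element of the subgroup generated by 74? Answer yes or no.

no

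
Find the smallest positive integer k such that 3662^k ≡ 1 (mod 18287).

9143

The order of 3662 must divide p − 1 = 18286 = 2 · 41 · 223.
Divisors: 1, 2, 41, 82, 223, 446, 9143, 18286.
Check each in increasing order: 3662^1 ≡ 3662;  3662^2 ≡ 5873;  3662^41 ≡ 12866;  3662^82 ≡ 32;  3662^223 ≡ 15500;  3662^446 ≡ 13681;  3662^9143 ≡ 1.
Smallest exponent giving 1 is 9143.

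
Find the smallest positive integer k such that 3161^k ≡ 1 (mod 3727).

1242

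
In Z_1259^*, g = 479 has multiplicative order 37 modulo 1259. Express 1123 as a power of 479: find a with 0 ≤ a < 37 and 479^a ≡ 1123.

Successive powers of 479 modulo 1259:
  479^0=1  479^1=479  479^2=303  479^3=352  479^4=1161  479^5=900
  479^6=522  479^7=756  479^8=791  479^9=1189  479^10=463  479^11=193
  479^12=540  479^13=565  479^14=1209  479^15=1230  479^16=1217  479^17=26
  479^18=1123
So 479^18 ≡ 1123 (mod 1259), giving a = 18.

18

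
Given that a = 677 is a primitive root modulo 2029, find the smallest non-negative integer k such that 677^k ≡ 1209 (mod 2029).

Baby-step giant-step with m = ceil(sqrt(2028)) = 46.
Baby table (677^j mod 2029 for j=0..45):
  0:1  1:677  2:1804  3:1879  4:1929  5:1286  6:181  7:797
  8:1884  9:1256  10:161  11:1460  12:297  13:198  14:132  15:88
  16:735  17:490  18:1003  19:1345  20:1573  21:1725  22:1150  23:1443
  24:962  25:1994  26:653  27:1788  28:1192  29:1471  30:1657  31:1781
  32:511  33:1017  34:678  35:452  36:1654  37:1779  38:1186  39:1467
  40:978  41:652  42:1111  43:1417  44:1621  45:1757
Giant step factor: 677^(-46) ≡ 414 (mod 2029).
Scan 1209·414^i mod 2029 for i = 0, 1, …:
  i=0: 1209   i=1: 1392   i=2: 52   i=3: 1238
  i=4: 1224   i=5: 1515   i=6: 249   i=7: 1636
  i=8: 1647   i=9: 114     …   i=42: 1269
  i=43: 1884
Match at i=43, j=8: k = 43·46 + 8 = 1986.

1986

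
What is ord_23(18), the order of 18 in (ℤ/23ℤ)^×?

The order of 18 must divide p − 1 = 22 = 2 · 11.
Divisors: 1, 2, 11, 22.
Check each in increasing order: 18^1 ≡ 18;  18^2 ≡ 2;  18^11 ≡ 1.
Smallest exponent giving 1 is 11.

11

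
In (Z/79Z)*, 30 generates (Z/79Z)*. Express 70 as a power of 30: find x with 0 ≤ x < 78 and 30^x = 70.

53

Baby-step giant-step with m = ceil(sqrt(78)) = 9.
Baby table (30^j mod 79 for j=0..8):
  0:1  1:30  2:31  3:61  4:13  5:74  6:8  7:3
  8:11
Giant step factor: 30^(-9) ≡ 17 (mod 79).
Scan 70·17^i mod 79 for i = 0, 1, …:
  i=0: 70   i=1: 5   i=2: 6   i=3: 23
  i=4: 75   i=5: 11
Match at i=5, j=8: x = 5·9 + 8 = 53.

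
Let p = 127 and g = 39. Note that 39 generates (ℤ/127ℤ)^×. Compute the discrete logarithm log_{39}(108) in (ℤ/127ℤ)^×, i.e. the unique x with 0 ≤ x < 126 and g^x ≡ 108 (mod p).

105

Baby-step giant-step with m = ceil(sqrt(126)) = 12.
Baby table (39^j mod 127 for j=0..11):
  0:1  1:39  2:124  3:10  4:9  5:97  6:100  7:90
  8:81  9:111  10:11  11:48
Giant step factor: 39^(-12) ≡ 50 (mod 127).
Scan 108·50^i mod 127 for i = 0, 1, …:
  i=0: 108   i=1: 66   i=2: 125   i=3: 27
  i=4: 80   i=5: 63   i=6: 102   i=7: 20
  i=8: 111
Match at i=8, j=9: x = 8·12 + 9 = 105.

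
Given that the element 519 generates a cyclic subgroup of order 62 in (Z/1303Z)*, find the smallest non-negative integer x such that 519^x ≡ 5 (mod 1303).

Baby-step giant-step with m = ceil(sqrt(62)) = 8.
Baby table (519^j mod 1303 for j=0..7):
  0:1  1:519  2:943  3:792  4:603  5:237  6:521  7:678
Giant step factor: 519^(-8) ≡ 742 (mod 1303).
Scan 5·742^i mod 1303 for i = 0, 1, …:
  i=0: 5   i=1: 1104   i=2: 884   i=3: 519
Match at i=3, j=1: x = 3·8 + 1 = 25.

25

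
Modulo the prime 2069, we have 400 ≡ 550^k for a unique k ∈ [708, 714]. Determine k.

708

Compute 550^708 mod 2069 = 400, then multiply by 550 repeatedly:
  550^708=400
Found 400 at exponent 708.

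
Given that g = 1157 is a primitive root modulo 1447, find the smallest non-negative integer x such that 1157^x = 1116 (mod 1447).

548

Baby-step giant-step with m = ceil(sqrt(1446)) = 39.
Baby table (1157^j mod 1447 for j=0..38):
  0:1  1:1157  2:174  3:185  4:1336  5:356  6:944  7:1170
  8:745  9:1000  10:847  11:360  12:1231  13:419  14:38  15:556
  16:824  17:1242  18:123  19:505  20:1144  21:1050  22:817  23:378
  24:352  25:657  26:474  27:5  28:1444  29:870  30:925  31:892
  32:333  33:379  34:62  35:831  36:659  37:1341  38:353
Giant step factor: 1157^(-39) ≡ 138 (mod 1447).
Scan 1116·138^i mod 1447 for i = 0, 1, …:
  i=0: 1116   i=1: 626   i=2: 1015   i=3: 1158
  i=4: 634   i=5: 672   i=6: 128   i=7: 300
  i=8: 884   i=9: 444     …   i=13: 190
  i=14: 174
Match at i=14, j=2: x = 14·39 + 2 = 548.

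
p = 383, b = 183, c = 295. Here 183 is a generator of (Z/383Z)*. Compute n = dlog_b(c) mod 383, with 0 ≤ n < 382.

Baby-step giant-step with m = ceil(sqrt(382)) = 20.
Baby table (183^j mod 383 for j=0..19):
  0:1  1:183  2:168  3:104  4:265  5:237  6:92  7:367
  8:136  9:376  10:251  11:356  12:38  13:60  14:256  15:122
  16:112  17:197  18:49  19:158
Giant step factor: 183^(-20) ≡ 306 (mod 383).
Scan 295·306^i mod 383 for i = 0, 1, …:
  i=0: 295   i=1: 265
Match at i=1, j=4: n = 1·20 + 4 = 24.

24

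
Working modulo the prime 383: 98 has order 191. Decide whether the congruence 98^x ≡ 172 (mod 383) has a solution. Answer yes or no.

yes

172 ∈ ⟨98⟩ iff 172^191 ≡ 1 (mod 383), since |⟨98⟩| = 191.
172^191 mod 383 = 1.
Since 1 = 1, 172 lies in the subgroup.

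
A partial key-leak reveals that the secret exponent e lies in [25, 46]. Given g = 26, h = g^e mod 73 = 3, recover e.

42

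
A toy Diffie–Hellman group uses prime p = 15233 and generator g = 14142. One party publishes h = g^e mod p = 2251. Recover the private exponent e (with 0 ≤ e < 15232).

3081

Baby-step giant-step with m = ceil(sqrt(15232)) = 124.
Baby table (14142^j mod 15233 for j=0..123):
  0:1  1:14142  2:2107  3:1446  4:6646  5:122  6:3995  7:13326
  8:8849  9:3463  10:14884  11:15167  12:11074  13:13268  14:11195  15:3121
  16:7181  17:10524  18:3998  19:10053  20:15170  21:7801  22:4356  23:300
  24:7826  25:7547  26:7276  27:13510  28:6134  29:10326  30:6754  31:4158
  32:3056  33:1931  34:10666  35:1406  36:4587  37:7240  38:7087  39:6447
  40:3969  41:11226  42:14999  43:11566  44:9651  45:11995  46:13835  47:1918
  48:9616  49:4481  50:1022  51:12240  52:5501  53:211  54:13527  55:2820
  56:446  57:870  58:10509  59:5130  60:8914  61:8713  62:14742  63:2526
  64:1307  65:5965  66:11909  67:1030  68:3512  69:7124  70:11779  71:5763
  72:3796  73:1940  74:847  75:5136  76:2368  77:6122  78:8185  79:11936
  80:2039  81:14702  82:467  83:8425  84:9057  85:5030  86:11383  87:11275
  88:7239  89:8178  90:4340  91:2523  92:4580  93:14877  94:7571  95:11558
  96:3146  97:10372  98:2267  99:9682  100:8640  101:2987  102:1045  103:2380
  104:8263  105:3003  106:14055  107:5626  108:933  109:2708  110:774  111:8614
  112:887  113:7195  114:10483  115:3030  116:15064  117:1583  118:9509  119:14587
  120:4068  121:9848  122:10330  123:2390
Giant step factor: 14142^(-124) ≡ 3286 (mod 15233).
Scan 2251·3286^i mod 15233 for i = 0, 1, …:
  i=0: 2251   i=1: 8781   i=2: 3064   i=3: 14524
  i=4: 875   i=5: 11446   i=6: 1279   i=7: 13719
  i=8: 6187   i=9: 9660     …   i=23: 2685
  i=24: 3003
Match at i=24, j=105: e = 24·124 + 105 = 3081.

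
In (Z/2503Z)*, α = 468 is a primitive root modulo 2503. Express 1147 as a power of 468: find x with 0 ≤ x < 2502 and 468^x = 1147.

Baby-step giant-step with m = ceil(sqrt(2502)) = 51.
Baby table (468^j mod 2503 for j=0..50):
  0:1  1:468  2:1263  3:376  4:758  5:1821  6:1208  7:2169
  8:1377  9:1165  10:2069  11:2134  12:15  13:2014  14:1424  15:634
  16:1358  17:2285  18:599  19:2499  20:631  21:2457  22:999  23:1974
  24:225  25:174  26:1336  27:2001  28:346  29:1736  30:1476  31:2443
  32:1956  33:1813  34:2470  35:2077  36:872  37:107  38:16  39:2482
  40:184  41:1010  42:2116  43:1603  44:1807  45:2165  46:2008  47:1119
  48:565  49:1605  50:240
Giant step factor: 468^(-51) ≡ 294 (mod 2503).
Scan 1147·294^i mod 2503 for i = 0, 1, …:
  i=0: 1147   i=1: 1816   i=2: 765   i=3: 2143
  i=4: 1789   i=5: 336   i=6: 1167   i=7: 187
  i=8: 2415   i=9: 1661     …   i=30: 132
  i=31: 1263
Match at i=31, j=2: x = 31·51 + 2 = 1583.

1583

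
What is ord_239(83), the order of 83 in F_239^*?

119

The order of 83 must divide p − 1 = 238 = 2 · 7 · 17.
Divisors: 1, 2, 7, 14, 17, 34, 119, 238.
Check each in increasing order: 83^1 ≡ 83;  83^2 ≡ 197;  83^7 ≡ 166;  83^14 ≡ 71;  83^17 ≡ 98;  83^34 ≡ 44;  83^119 ≡ 1.
Smallest exponent giving 1 is 119.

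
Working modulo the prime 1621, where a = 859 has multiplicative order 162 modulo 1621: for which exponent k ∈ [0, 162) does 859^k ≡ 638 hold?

75

Baby-step giant-step with m = ceil(sqrt(162)) = 13.
Baby table (859^j mod 1621 for j=0..12):
  0:1  1:859  2:326  3:1222  4:911  5:1227  6:343  7:1236
  8:1590  9:928  10:1241  11:1022  12:937
Giant step factor: 859^(-13) ≡ 789 (mod 1621).
Scan 638·789^i mod 1621 for i = 0, 1, …:
  i=0: 638   i=1: 872   i=2: 704   i=3: 1074
  i=4: 1224   i=5: 1241
Match at i=5, j=10: k = 5·13 + 10 = 75.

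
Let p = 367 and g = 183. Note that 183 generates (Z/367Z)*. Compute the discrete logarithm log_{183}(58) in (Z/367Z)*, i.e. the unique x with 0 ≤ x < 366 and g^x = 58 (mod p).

251

Baby-step giant-step with m = ceil(sqrt(366)) = 20.
Baby table (183^j mod 367 for j=0..19):
  0:1  1:183  2:92  3:321  4:23  5:172  6:281  7:43
  8:162  9:286  10:224  11:255  12:56  13:339  14:14  15:360
  16:187  17:90  18:322  19:206
Giant step factor: 183^(-20) ≡ 57 (mod 367).
Scan 58·57^i mod 367 for i = 0, 1, …:
  i=0: 58   i=1: 3   i=2: 171   i=3: 205
  i=4: 308   i=5: 307   i=6: 250   i=7: 304
  i=8: 79   i=9: 99   i=10: 138   i=11: 159
  i=12: 255
Match at i=12, j=11: x = 12·20 + 11 = 251.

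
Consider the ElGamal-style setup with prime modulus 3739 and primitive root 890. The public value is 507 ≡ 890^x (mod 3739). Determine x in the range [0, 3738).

717

Baby-step giant-step with m = ceil(sqrt(3738)) = 62.
Baby table (890^j mod 3739 for j=0..61):
  0:1  1:890  2:3171  3:2984  4:1070  5:2594  6:1697  7:3513
  8:766  9:1242  10:2375  11:1215  12:779  13:1595  14:2469  15:2617
  16:3472  17:1666  18:2096  19:3418  20:2213  21:2856  22:3059  23:518
  24:1123  25:1157  26:1505  27:888  28:1391  29:381  30:2580  31:454
  32:248  33:119  34:1218  35:3449  36:3630  37:204  38:2088  39:37
  40:3018  41:1418  42:1977  43:2200  44:2503  45:2965  46:2855  47:2169
  48:1086  49:1878  50:87  51:2650  52:2930  53:1617  54:3354  55:1338
  56:1818  57:2772  58:3079  59:3362  60:980  61:1013
Giant step factor: 890^(-62) ≡ 516 (mod 3739).
Scan 507·516^i mod 3739 for i = 0, 1, …:
  i=0: 507   i=1: 3621   i=2: 2675   i=3: 609
  i=4: 168   i=5: 691   i=6: 1351   i=7: 1662
  i=8: 1361   i=9: 3083   i=10: 1753   i=11: 3449
Match at i=11, j=35: x = 11·62 + 35 = 717.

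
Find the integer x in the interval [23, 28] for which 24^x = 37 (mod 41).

24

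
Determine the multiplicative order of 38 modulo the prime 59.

The order of 38 must divide p − 1 = 58 = 2 · 29.
Divisors: 1, 2, 29, 58.
Check each in increasing order: 38^1 ≡ 38;  38^2 ≡ 28;  38^29 ≡ 58;  38^58 ≡ 1.
Smallest exponent giving 1 is 58.

58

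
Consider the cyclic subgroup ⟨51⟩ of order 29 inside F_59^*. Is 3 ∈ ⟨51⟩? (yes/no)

yes

3 ∈ ⟨51⟩ iff 3^29 ≡ 1 (mod 59), since |⟨51⟩| = 29.
3^29 mod 59 = 1.
Since 1 = 1, 3 lies in the subgroup.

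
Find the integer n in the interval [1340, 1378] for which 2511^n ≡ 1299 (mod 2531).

1359

Compute 2511^1340 mod 2531 = 173, then multiply by 2511 repeatedly:
  2511^1340=173  2511^1341=1602  2511^1342=863  2511^1343=457  2511^1344=984
  2511^1345=568  2511^1346=1295  2511^1347=1941  2511^1348=1676  2511^1349=1914
  2511^1350=2216  2511^1351=1238  2511^1352=550  2511^1353=1655  2511^1354=2334
  2511^1355=1409  2511^1356=2192  2511^1357=1718  2511^1358=1074  2511^1359=1299
Found 1299 at exponent 1359.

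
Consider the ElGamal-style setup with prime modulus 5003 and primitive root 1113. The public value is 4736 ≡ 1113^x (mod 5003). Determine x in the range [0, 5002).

2786

Baby-step giant-step with m = ceil(sqrt(5002)) = 71.
Baby table (1113^j mod 5003 for j=0..70):
  0:1  1:1113  2:3028  3:3145  4:3288  5:2351  6:94  7:4562
  8:4464  9:453  10:3889  11:862  12:3833  13:3573  14:4367  15:2558
  16:347  17:980  18:86  19:661  20:252  21:308  22:2600  23:2066
  24:3081  25:2098  26:3676  27:3937  28:4256  29:4090  30:4443  31:2095
  32:337  33:4859  34:4827  35:4232  36:2393  37:1813  38:1660  39:1473
  40:3468  41:2571  42:4810  43:320  44:947  45:3381  46:797  47:1530
  48:1870  49:62  50:3967  51:2625  52:4876  53:3736  54:675  55:825
  56:2676  57:1603  58:3071  59:974  60:3414  61:2505  62:1394  63:592
  64:3503  65:1502  66:724  67:329  68:958  69:615  70:4087
Giant step factor: 1113^(-71) ≡ 929 (mod 5003).
Scan 4736·929^i mod 5003 for i = 0, 1, …:
  i=0: 4736   i=1: 2107   i=2: 1230   i=3: 1986
  i=4: 3890   i=5: 1644   i=6: 1361   i=7: 3613
  i=8: 4467   i=9: 2356     …   i=38: 1272
  i=39: 980
Match at i=39, j=17: x = 39·71 + 17 = 2786.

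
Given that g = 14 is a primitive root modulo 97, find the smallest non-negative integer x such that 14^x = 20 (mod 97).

69

Baby-step giant-step with m = ceil(sqrt(96)) = 10.
Baby table (14^j mod 97 for j=0..9):
  0:1  1:14  2:2  3:28  4:4  5:56  6:8  7:15
  8:16  9:30
Giant step factor: 14^(-10) ≡ 94 (mod 97).
Scan 20·94^i mod 97 for i = 0, 1, …:
  i=0: 20   i=1: 37   i=2: 83   i=3: 42
  i=4: 68   i=5: 87   i=6: 30
Match at i=6, j=9: x = 6·10 + 9 = 69.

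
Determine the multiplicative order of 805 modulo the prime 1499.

The order of 805 must divide p − 1 = 1498 = 2 · 7 · 107.
Divisors: 1, 2, 7, 14, 107, 214, 749, 1498.
Check each in increasing order: 805^1 ≡ 805;  805^2 ≡ 457;  805^7 ≡ 145;  805^14 ≡ 39;  805^107 ≡ 151;  805^214 ≡ 316;  805^749 ≡ 1.
Smallest exponent giving 1 is 749.

749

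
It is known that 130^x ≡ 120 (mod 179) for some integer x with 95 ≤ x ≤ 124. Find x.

Compute 130^95 mod 179 = 32, then multiply by 130 repeatedly:
  130^95=32  130^96=43  130^97=41  130^98=139  130^99=170
  130^100=83  130^101=50  130^102=56  130^103=120
Found 120 at exponent 103.

103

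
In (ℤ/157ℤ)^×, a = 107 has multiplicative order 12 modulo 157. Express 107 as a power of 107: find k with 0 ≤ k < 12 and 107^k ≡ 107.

Successive powers of 107 modulo 157:
  107^0=1  107^1=107
So 107^1 ≡ 107 (mod 157), giving k = 1.

1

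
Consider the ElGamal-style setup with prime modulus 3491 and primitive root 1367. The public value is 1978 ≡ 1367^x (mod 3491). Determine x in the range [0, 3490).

1498

Baby-step giant-step with m = ceil(sqrt(3490)) = 60.
Baby table (1367^j mod 3491 for j=0..59):
  0:1  1:1367  2:1004  3:505  4:2608  5:825  6:182  7:933
  8:1196  9:1144  10:3371  11:37  12:1705  13:2238  14:1230  15:2239
  16:2597  17:3243  18:3102  19:2360  20:436  21:2542  22:1369  23:247
  24:2513  25:127  26:2550  27:1832  28:1297  29:3062  30:45  31:2168
  32:3288  33:1779  34:2157  35:2215  36:1208  37:93  38:1455  39:2606
  40:1582  41:1665  42:3414  43:2962  44:2985  45:3007  46:1662  47:2804
  48:3441  49:1470  50:2165  51:2678  52:2258  53:642  54:1373  55:2224
  56:3038  57:2147  58:2509  59:1641
Giant step factor: 1367^(-60) ≡ 1274 (mod 3491).
Scan 1978·1274^i mod 3491 for i = 0, 1, …:
  i=0: 1978   i=1: 2961   i=2: 2034   i=3: 994
  i=4: 2614   i=5: 3313   i=6: 143   i=7: 650
  i=8: 733   i=9: 1745     …   i=23: 1320
  i=24: 2509
Match at i=24, j=58: x = 24·60 + 58 = 1498.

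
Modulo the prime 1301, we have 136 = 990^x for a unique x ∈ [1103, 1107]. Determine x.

1105

Compute 990^1103 mod 1301 = 1051, then multiply by 990 repeatedly:
  990^1103=1051  990^1104=991  990^1105=136
Found 136 at exponent 1105.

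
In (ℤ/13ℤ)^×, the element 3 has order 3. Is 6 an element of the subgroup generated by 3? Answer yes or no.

⟨3⟩ has order 3; its elements mod 13 are {1, 3, 9}.
6 is not in this set.

no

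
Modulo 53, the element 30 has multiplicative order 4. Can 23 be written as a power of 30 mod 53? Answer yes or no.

⟨30⟩ has order 4; its elements mod 53 are {1, 23, 30, 52}.
23 is in this set.

yes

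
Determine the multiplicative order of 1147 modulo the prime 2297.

The order of 1147 must divide p − 1 = 2296 = 2^3 · 7 · 41.
Divisors: 1, 2, 4, 7, 8, 14, 28, 41, 56, 82, 164, 287, 328, 574, 1148, 2296.
Check each in increasing order: 1147^1 ≡ 1147;  1147^2 ≡ 1725;  1147^4 ≡ 1010;  1147^7 ≡ 611;  1147^8 ≡ 232;  1147^14 ≡ 1207;  1147^28 ≡ 551;  1147^41 ≡ 1481;  1147^56 ≡ 397;  1147^82 ≡ 2023;  1147^164 ≡ 1572;  1147^287 ≡ 890;  1147^328 ≡ 1909;  1147^574 ≡ 1932;  1147^1148 ≡ 2296;  1147^2296 ≡ 1.
Smallest exponent giving 1 is 2296.

2296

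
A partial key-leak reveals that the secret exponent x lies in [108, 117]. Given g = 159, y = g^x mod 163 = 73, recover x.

Compute 159^108 mod 163 = 104, then multiply by 159 repeatedly:
  159^108=104  159^109=73
Found 73 at exponent 109.

109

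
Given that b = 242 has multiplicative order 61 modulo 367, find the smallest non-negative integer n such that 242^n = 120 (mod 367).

15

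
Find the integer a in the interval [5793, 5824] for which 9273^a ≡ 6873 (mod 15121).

5799

Compute 9273^5793 mod 15121 = 2770, then multiply by 9273 repeatedly:
  9273^5793=2770  9273^5794=10752  9273^5795=10543  9273^5796=7974  9273^5797=1212
  9273^5798=3973  9273^5799=6873
Found 6873 at exponent 5799.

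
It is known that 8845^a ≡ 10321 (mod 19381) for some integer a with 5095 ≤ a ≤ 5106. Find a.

5105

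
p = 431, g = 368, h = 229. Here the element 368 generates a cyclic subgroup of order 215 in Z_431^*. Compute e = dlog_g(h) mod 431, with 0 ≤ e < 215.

Baby-step giant-step with m = ceil(sqrt(215)) = 15.
Baby table (368^j mod 431 for j=0..14):
  0:1  1:368  2:90  3:364  4:342  5:4  6:179  7:360
  8:163  9:75  10:16  11:285  12:147  13:221  14:300
Giant step factor: 368^(-15) ≡ 330 (mod 431).
Scan 229·330^i mod 431 for i = 0, 1, …:
  i=0: 229   i=1: 145   i=2: 9   i=3: 384
  i=4: 6   i=5: 256   i=6: 4
Match at i=6, j=5: e = 6·15 + 5 = 95.

95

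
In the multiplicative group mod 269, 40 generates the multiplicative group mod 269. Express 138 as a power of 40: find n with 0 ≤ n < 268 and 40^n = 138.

42

Baby-step giant-step with m = ceil(sqrt(268)) = 17.
Baby table (40^j mod 269 for j=0..16):
  0:1  1:40  2:255  3:247  4:196  5:39  6:215  7:261
  8:218  9:112  10:176  11:46  12:226  13:163  14:64  15:139
  16:180
Giant step factor: 40^(-17) ≡ 111 (mod 269).
Scan 138·111^i mod 269 for i = 0, 1, …:
  i=0: 138   i=1: 254   i=2: 218
Match at i=2, j=8: n = 2·17 + 8 = 42.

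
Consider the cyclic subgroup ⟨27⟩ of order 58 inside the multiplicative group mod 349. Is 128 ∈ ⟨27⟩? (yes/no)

no

128 ∈ ⟨27⟩ iff 128^58 ≡ 1 (mod 349), since |⟨27⟩| = 58.
128^58 mod 349 = 227.
Since 227 ≠ 1, 128 does not lie in the subgroup.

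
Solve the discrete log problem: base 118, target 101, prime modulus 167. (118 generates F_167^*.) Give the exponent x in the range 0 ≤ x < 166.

45

Baby-step giant-step with m = ceil(sqrt(166)) = 13.
Baby table (118^j mod 167 for j=0..12):
  0:1  1:118  2:63  3:86  4:128  5:74  6:48  7:153
  8:18  9:120  10:132  11:45  12:133
Giant step factor: 118^(-13) ≡ 125 (mod 167).
Scan 101·125^i mod 167 for i = 0, 1, …:
  i=0: 101   i=1: 100   i=2: 142   i=3: 48
Match at i=3, j=6: x = 3·13 + 6 = 45.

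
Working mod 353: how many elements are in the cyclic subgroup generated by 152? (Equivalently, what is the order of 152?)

176

The order of 152 must divide p − 1 = 352 = 2^5 · 11.
Divisors: 1, 2, 4, 8, 11, 16, 22, 32, 44, 88, 176, 352.
Check each in increasing order: 152^1 ≡ 152;  152^2 ≡ 159;  152^4 ≡ 218;  152^8 ≡ 222;  152^11 ≡ 49;  152^16 ≡ 217;  152^22 ≡ 283;  152^32 ≡ 140;  152^44 ≡ 311;  152^88 ≡ 352;  152^176 ≡ 1.
Smallest exponent giving 1 is 176.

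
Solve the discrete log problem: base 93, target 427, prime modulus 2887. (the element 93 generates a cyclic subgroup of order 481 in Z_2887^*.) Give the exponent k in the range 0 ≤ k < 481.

Baby-step giant-step with m = ceil(sqrt(481)) = 22.
Baby table (93^j mod 2887 for j=0..21):
  0:1  1:93  2:2875  3:1771  4:144  5:1844  6:1159  7:968
  8:527  9:2819  10:2337  11:816  12:826  13:1756  14:1636  15:2024
  16:577  17:1695  18:1737  19:2756  20:2252  21:1572
Giant step factor: 93^(-22) ≡ 893 (mod 2887).
Scan 427·893^i mod 2887 for i = 0, 1, …:
  i=0: 427   i=1: 227   i=2: 621   i=3: 249
  i=4: 58   i=5: 2715   i=6: 2302   i=7: 142
  i=8: 2665   i=9: 957     …   i=14: 2799
  i=15: 2252
Match at i=15, j=20: k = 15·22 + 20 = 350.

350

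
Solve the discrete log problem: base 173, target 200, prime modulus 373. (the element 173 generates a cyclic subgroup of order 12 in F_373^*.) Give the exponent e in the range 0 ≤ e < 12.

Successive powers of 173 modulo 373:
  173^0=1  173^1=173  173^2=89  173^3=104  173^4=88  173^5=304
  173^6=372  173^7=200
So 173^7 ≡ 200 (mod 373), giving e = 7.

7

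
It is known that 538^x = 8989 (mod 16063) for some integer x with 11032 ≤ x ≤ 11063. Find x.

11063

Compute 538^11032 mod 16063 = 11160, then multiply by 538 repeatedly:
  538^11032=11160  538^11033=12581  538^11034=6055  538^11035=12864  538^11036=13742
  538^11037=4216  538^11038=3325  538^11039=5857  538^11040=2718  538^11041=551
  538^11042=7304  538^11043=10180  538^11044=15420  538^11045=7452  538^11046=9489
  538^11047=13111  538^11048=2061  538^11049=471  538^11050=12453  538^11051=1443
  538^11052=5310  538^11053=13629  538^11054=7674  538^11055=421  538^11056=1616
  538^11057=2006  538^11058=3007  538^11059=11466  538^11060=516  538^11061=4537
  538^11062=15393  538^11063=8989
Found 8989 at exponent 11063.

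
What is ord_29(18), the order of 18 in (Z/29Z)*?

28

The order of 18 must divide p − 1 = 28 = 2^2 · 7.
Divisors: 1, 2, 4, 7, 14, 28.
Check each in increasing order: 18^1 ≡ 18;  18^2 ≡ 5;  18^4 ≡ 25;  18^7 ≡ 17;  18^14 ≡ 28;  18^28 ≡ 1.
Smallest exponent giving 1 is 28.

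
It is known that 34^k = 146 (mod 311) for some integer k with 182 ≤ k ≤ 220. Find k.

Compute 34^182 mod 311 = 294, then multiply by 34 repeatedly:
  34^182=294  34^183=44  34^184=252  34^185=171  34^186=216
  34^187=191  34^188=274  34^189=297  34^190=146
Found 146 at exponent 190.

190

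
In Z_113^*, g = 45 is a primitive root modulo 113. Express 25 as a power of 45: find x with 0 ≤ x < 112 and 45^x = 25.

110

Baby-step giant-step with m = ceil(sqrt(112)) = 11.
Baby table (45^j mod 113 for j=0..10):
  0:1  1:45  2:104  3:47  4:81  5:29  6:62  7:78
  8:7  9:89  10:50
Giant step factor: 45^(-11) ≡ 79 (mod 113).
Scan 25·79^i mod 113 for i = 0, 1, …:
  i=0: 25   i=1: 54   i=2: 85   i=3: 48
  i=4: 63   i=5: 5   i=6: 56   i=7: 17
  i=8: 100   i=9: 103   i=10: 1
Match at i=10, j=0: x = 10·11 + 0 = 110.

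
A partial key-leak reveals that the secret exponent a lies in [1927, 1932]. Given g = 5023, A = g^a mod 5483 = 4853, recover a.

1928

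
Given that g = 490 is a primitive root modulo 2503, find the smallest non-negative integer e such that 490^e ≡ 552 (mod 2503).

1581

Baby-step giant-step with m = ceil(sqrt(2502)) = 51.
Baby table (490^j mod 2503 for j=0..50):
  0:1  1:490  2:2315  3:491  4:302  5:303  6:793  7:605
  8:1096  9:1398  10:1701  11:2494  12:596  13:1692  14:587  15:2288
  16:2279  17:372  18:2064  19:148  20:2436  21:2212  22:81  23:2145
  24:2293  25:2226  26:1935  27:2016  28:1658  29:1448  30:1171  31:603
  32:116  33:1774  34:719  35:1890  36:2493  37:106  38:1880  39:96
  40:1986  41:1976  42:2082  43:1459  44:1555  45:1038  46:511  47:90
  48:1549  49:601  50:1639
Giant step factor: 490^(-51) ≡ 2425 (mod 2503).
Scan 552·2425^i mod 2503 for i = 0, 1, …:
  i=0: 552   i=1: 1998   i=2: 1845   i=3: 1264
  i=4: 1528   i=5: 960   i=6: 210   i=7: 1141
  i=8: 1110   i=9: 1025     …   i=30: 2150
  i=31: 1
Match at i=31, j=0: e = 31·51 + 0 = 1581.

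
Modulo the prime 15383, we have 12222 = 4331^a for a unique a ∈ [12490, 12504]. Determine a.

12498

Compute 4331^12490 mod 15383 = 8773, then multiply by 4331 repeatedly:
  4331^12490=8773  4331^12491=15236  4331^12492=9429  4331^12493=10517  4331^12494=64
  4331^12495=290  4331^12496=9967  4331^12497=2379  4331^12498=12222
Found 12222 at exponent 12498.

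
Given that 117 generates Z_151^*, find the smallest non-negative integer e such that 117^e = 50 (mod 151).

48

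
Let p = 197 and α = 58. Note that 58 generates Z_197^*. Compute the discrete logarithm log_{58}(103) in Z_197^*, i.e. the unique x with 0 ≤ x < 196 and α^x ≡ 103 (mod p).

121

Baby-step giant-step with m = ceil(sqrt(196)) = 14.
Baby table (58^j mod 197 for j=0..13):
  0:1  1:58  2:15  3:82  4:28  5:48  6:26  7:129
  8:193  9:162  10:137  11:66  12:85  13:5
Giant step factor: 58^(-14) ≡ 161 (mod 197).
Scan 103·161^i mod 197 for i = 0, 1, …:
  i=0: 103   i=1: 35   i=2: 119   i=3: 50
  i=4: 170   i=5: 184   i=6: 74   i=7: 94
  i=8: 162
Match at i=8, j=9: x = 8·14 + 9 = 121.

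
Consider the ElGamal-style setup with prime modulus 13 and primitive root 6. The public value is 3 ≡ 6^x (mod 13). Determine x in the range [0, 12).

8

Successive powers of 6 modulo 13:
  6^0=1  6^1=6  6^2=10  6^3=8  6^4=9  6^5=2
  6^6=12  6^7=7  6^8=3
So 6^8 ≡ 3 (mod 13), giving x = 8.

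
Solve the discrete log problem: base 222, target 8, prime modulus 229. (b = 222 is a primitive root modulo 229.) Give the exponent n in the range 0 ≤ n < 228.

219

Baby-step giant-step with m = ceil(sqrt(228)) = 16.
Baby table (222^j mod 229 for j=0..15):
  0:1  1:222  2:49  3:115  4:111  5:139  6:172  7:170
  8:184  9:86  10:85  11:92  12:43  13:157  14:46  15:136
Giant step factor: 222^(-16) ≡ 159 (mod 229).
Scan 8·159^i mod 229 for i = 0, 1, …:
  i=0: 8   i=1: 127   i=2: 41   i=3: 107
  i=4: 67   i=5: 119   i=6: 143   i=7: 66
  i=8: 189   i=9: 52   i=10: 24   i=11: 152
  i=12: 123   i=13: 92
Match at i=13, j=11: n = 13·16 + 11 = 219.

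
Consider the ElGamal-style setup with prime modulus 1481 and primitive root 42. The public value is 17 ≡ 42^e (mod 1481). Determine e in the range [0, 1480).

Baby-step giant-step with m = ceil(sqrt(1480)) = 39.
Baby table (42^j mod 1481 for j=0..38):
  0:1  1:42  2:283  3:38  4:115  5:387  6:1444  7:1408
  8:1377  9:75  10:188  11:491  12:1369  13:1220  14:886  15:187
  16:449  17:1086  18:1182  19:771  20:1281  21:486  22:1159  23:1286
  24:696  25:1093  26:1476  27:1271  28:66  29:1291  30:906  31:1027
  32:185  33:365  34:520  35:1106  36:541  37:507  38:560
Giant step factor: 42^(-39) ≡ 345 (mod 1481).
Scan 17·345^i mod 1481 for i = 0, 1, …:
  i=0: 17   i=1: 1422   i=2: 379   i=3: 427
  i=4: 696
Match at i=4, j=24: e = 4·39 + 24 = 180.

180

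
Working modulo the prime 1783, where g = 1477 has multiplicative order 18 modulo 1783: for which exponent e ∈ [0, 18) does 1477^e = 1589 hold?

Successive powers of 1477 modulo 1783:
  1477^0=1  1477^1=1477  1477^2=920  1477^3=194  1477^4=1258  1477^5=180
  1477^6=193  1477^7=1564  1477^8=1043  1477^9=1782  1477^10=306  1477^11=863
  1477^12=1589
So 1477^12 ≡ 1589 (mod 1783), giving e = 12.

12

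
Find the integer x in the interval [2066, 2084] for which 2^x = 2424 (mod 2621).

2068

Compute 2^2066 mod 2621 = 606, then multiply by 2 repeatedly:
  2^2066=606  2^2067=1212  2^2068=2424
Found 2424 at exponent 2068.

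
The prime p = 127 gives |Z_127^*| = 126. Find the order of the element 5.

The order of 5 must divide p − 1 = 126 = 2 · 3^2 · 7.
Divisors: 1, 2, 3, 6, 7, 9, 14, 18, 21, 42, 63, 126.
Check each in increasing order: 5^1 ≡ 5;  5^2 ≡ 25;  5^3 ≡ 125;  5^6 ≡ 4;  5^7 ≡ 20;  5^9 ≡ 119;  5^14 ≡ 19;  5^18 ≡ 64;  5^21 ≡ 126;  5^42 ≡ 1.
Smallest exponent giving 1 is 42.

42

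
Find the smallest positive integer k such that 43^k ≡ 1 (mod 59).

58

The order of 43 must divide p − 1 = 58 = 2 · 29.
Divisors: 1, 2, 29, 58.
Check each in increasing order: 43^1 ≡ 43;  43^2 ≡ 20;  43^29 ≡ 58;  43^58 ≡ 1.
Smallest exponent giving 1 is 58.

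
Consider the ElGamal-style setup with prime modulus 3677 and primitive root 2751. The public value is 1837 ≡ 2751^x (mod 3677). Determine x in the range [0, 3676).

Baby-step giant-step with m = ceil(sqrt(3676)) = 61.
Baby table (2751^j mod 3677 for j=0..60):
  0:1  1:2751  2:735  3:3312  4:3383  5:146  6:853  7:677
  8:1865  9:1200  10:2931  11:3197  12:3240  13:192  14:2381  15:1394
  16:3460  17:2384  18:2293  19:1988  20:1289  21:1411  22:2426  23:171
  24:3442  25:667  26:94  27:1204  28:2904  29:2460  30:1780  31:2693
  32:2965  33:1129  34:2491  35:2490  36:3416  37:2681  38:3046  39:3340
  40:3194  41:2341  42:1664  43:3476  44:2276  45:3022  46:3502  47:262
  48:70  49:1366  50:3649  51:189  52:1482  53:2866  54:878  55:3266
  56:1855  57:3106  58:2935  59:3170  60:2503
Giant step factor: 2751^(-61) ≡ 1824 (mod 3677).
Scan 1837·1824^i mod 3677 for i = 0, 1, …:
  i=0: 1837   i=1: 941   i=2: 2902   i=3: 2045
  i=4: 1602   i=5: 2510   i=6: 375   i=7: 78
  i=8: 2546   i=9: 3530     …   i=24: 1717
  i=25: 2681
Match at i=25, j=37: x = 25·61 + 37 = 1562.

1562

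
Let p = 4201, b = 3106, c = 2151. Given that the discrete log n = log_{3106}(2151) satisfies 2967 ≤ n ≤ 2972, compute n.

2969

Compute 3106^2967 mod 4201 = 1037, then multiply by 3106 repeatedly:
  3106^2967=1037  3106^2968=2956  3106^2969=2151
Found 2151 at exponent 2969.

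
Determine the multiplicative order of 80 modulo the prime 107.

The order of 80 must divide p − 1 = 106 = 2 · 53.
Divisors: 1, 2, 53, 106.
Check each in increasing order: 80^1 ≡ 80;  80^2 ≡ 87;  80^53 ≡ 106;  80^106 ≡ 1.
Smallest exponent giving 1 is 106.

106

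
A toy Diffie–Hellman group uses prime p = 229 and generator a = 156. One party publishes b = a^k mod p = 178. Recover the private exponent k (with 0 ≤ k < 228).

Baby-step giant-step with m = ceil(sqrt(228)) = 16.
Baby table (156^j mod 229 for j=0..15):
  0:1  1:156  2:62  3:54  4:180  5:142  6:168  7:102
  8:111  9:141  10:12  11:40  12:57  13:190  14:99  15:101
Giant step factor: 156^(-16) ≡ 173 (mod 229).
Scan 178·173^i mod 229 for i = 0, 1, …:
  i=0: 178   i=1: 108   i=2: 135   i=3: 226
  i=4: 168
Match at i=4, j=6: k = 4·16 + 6 = 70.

70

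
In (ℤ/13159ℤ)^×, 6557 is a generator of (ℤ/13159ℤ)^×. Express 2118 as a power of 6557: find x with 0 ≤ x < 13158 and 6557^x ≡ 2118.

1173

Baby-step giant-step with m = ceil(sqrt(13158)) = 115.
Baby table (6557^j mod 13159 for j=0..114):
  0:1  1:6557  2:3796  3:6703  4:511  5:8241  6:5383  7:3893
  8:11100  9:271  10:482  11:2314  12:571  13:6891  14:9440  15:11303
  16:2283  17:7848  18:7646  19:12191  20:8621  21:9992  22:12042  23:5394
  24:10225  25:220  26:8209  27:6103  28:852  29:7148  30:10237  31:13109
  32:1125  33:7585  34:6984  35:768  36:9038  37:7189  38:2735  39:10837
  40:12768  41:2218  42:2731  43:10927  44:10743  45:1724  46:687  47:4281
  48:2370  49:12470  50:8923  51:3197  52:442  53:3214  54:6639  55:1951
  56:2159  57:10638  58:10666  59:10036  60:11052  61:1351  62:2500  63:9545
  64:2361  65:6093  66:1077  67:8665  68:9002  69:7999  70:10828  71:6391
  72:7531  73:8199  74:6328  75:2369  76:5913  77:5127  78:9653  79:13090
  80:8132  81:1256  82:11217  83:4218  84:10367  85:10184  86:7722  87:10481
  88:7619  89:6219  90:11401  91:78  92:11404  93:6590  94:9633  95:381
  96:11166  97:11945  98:997  99:10465  100:7979  101:11278  102:9425  103:5061
  104:11138  105:12575  106:13140  107:7007  108:6830  109:4233  110:3450  111:1329
  112:2995  113:4987  114:12803
Giant step factor: 6557^(-115) ≡ 9875 (mod 13159).
Scan 2118·9875^i mod 13159 for i = 0, 1, …:
  i=0: 2118   i=1: 5599   i=2: 9166   i=3: 6648
  i=4: 11908   i=5: 2676   i=6: 2228   i=7: 12811
  i=8: 11158   i=9: 4943   i=10: 5394
Match at i=10, j=23: x = 10·115 + 23 = 1173.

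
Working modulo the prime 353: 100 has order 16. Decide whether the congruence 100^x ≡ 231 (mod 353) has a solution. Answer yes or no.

231 ∈ ⟨100⟩ iff 231^16 ≡ 1 (mod 353), since |⟨100⟩| = 16.
231^16 mod 353 = 131.
Since 131 ≠ 1, 231 does not lie in the subgroup.

no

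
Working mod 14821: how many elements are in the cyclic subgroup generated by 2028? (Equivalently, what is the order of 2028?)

The order of 2028 must divide p − 1 = 14820 = 2^2 · 3 · 5 · 13 · 19.
Divisors: 1, 2, 3, 4, 5, 6, 10, 12, 13, 15, 19, 20, 26, 30, 38, 39, 52, 57, 60, 65, 76, 78, 95, 114, 130, 156, 190, 195, 228, 247, 260, 285, 380, 390, 494, 570, 741, 780, 988, 1140, 1235, 1482, 2470, 2964, 3705, 4940, 7410, 14820.
Check each in increasing order: 2028^1 ≡ 2028;  2028^2 ≡ 7367;  2028^3 ≡ 708;  2028^4 ≡ 13008;  2028^5 ≡ 13665;  2028^6 ≡ 12171;  2028^10 ≡ 2446;  2028^12 ≡ 12167;  2028^13 ≡ 12532;  2028^15 ≡ 3235;  2028^19 ≡ 4061;  2028^20 ≡ 10053;  2028^26 ≡ 7708;  2028^30 ≡ 1599;  2028^38 ≡ 10769;  2028^39 ≡ 8199;  2028^52 ≡ 10696;  2028^57 ≡ 10959;  2028^60 ≡ 7589;  2028^65 ≡ 1148;  2028^76 ≡ 11857;  2028^78 ≡ 10366;  2028^95 ≡ 12669;  2028^114 ≡ 5118;  2028^130 ≡ 13656;  2028^156 ≡ 1706;  2028^190 ≡ 6952;  2028^195 ≡ 11291;  2028^228 ≡ 5217;  2028^247 ≡ 7028;  2028^260 ≡ 8514;  2028^285 ≡ 8506;  2028^380 ≡ 13844;  2028^390 ≡ 11260;  2028^494 ≡ 9212;  2028^570 ≡ 10735;  2028^741 ≡ 3808;  2028^780 ≡ 8766;  2028^988 ≡ 10719;  2028^1140 ≡ 6950;  2028^1235 ≡ 12810;  2028^1482 ≡ 5926;  2028^2470 ≡ 12809;  2028^2964 ≡ 6527;  2028^3705 ≡ 14820;  2028^4940 ≡ 2011;  2028^7410 ≡ 1.
Smallest exponent giving 1 is 7410.

7410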